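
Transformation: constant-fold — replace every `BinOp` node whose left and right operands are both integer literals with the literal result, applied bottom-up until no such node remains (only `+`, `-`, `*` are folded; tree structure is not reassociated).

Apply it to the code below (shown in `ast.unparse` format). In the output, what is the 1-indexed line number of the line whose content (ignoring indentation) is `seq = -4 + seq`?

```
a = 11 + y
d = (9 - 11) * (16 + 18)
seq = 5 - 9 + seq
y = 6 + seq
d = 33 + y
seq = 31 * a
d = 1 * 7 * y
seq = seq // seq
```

Transformed code:
a = 11 + y
d = -68
seq = -4 + seq
y = 6 + seq
d = 33 + y
seq = 31 * a
d = 7 * y
seq = seq // seq

3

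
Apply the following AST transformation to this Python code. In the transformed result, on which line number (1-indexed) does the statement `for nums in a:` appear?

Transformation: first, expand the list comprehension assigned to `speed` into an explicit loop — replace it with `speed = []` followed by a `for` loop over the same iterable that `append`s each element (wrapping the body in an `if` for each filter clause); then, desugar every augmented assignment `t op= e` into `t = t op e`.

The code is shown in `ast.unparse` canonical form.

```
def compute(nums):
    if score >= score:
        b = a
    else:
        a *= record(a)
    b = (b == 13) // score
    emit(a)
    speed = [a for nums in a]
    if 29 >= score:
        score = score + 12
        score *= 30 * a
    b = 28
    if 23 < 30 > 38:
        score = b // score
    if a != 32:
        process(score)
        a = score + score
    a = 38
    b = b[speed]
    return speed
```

9

Transformed code:
def compute(nums):
    if score >= score:
        b = a
    else:
        a = a * record(a)
    b = (b == 13) // score
    emit(a)
    speed = []
    for nums in a:
        speed.append(a)
    if 29 >= score:
        score = score + 12
        score = score * (30 * a)
    b = 28
    if 23 < 30 > 38:
        score = b // score
    if a != 32:
        process(score)
        a = score + score
    a = 38
    b = b[speed]
    return speed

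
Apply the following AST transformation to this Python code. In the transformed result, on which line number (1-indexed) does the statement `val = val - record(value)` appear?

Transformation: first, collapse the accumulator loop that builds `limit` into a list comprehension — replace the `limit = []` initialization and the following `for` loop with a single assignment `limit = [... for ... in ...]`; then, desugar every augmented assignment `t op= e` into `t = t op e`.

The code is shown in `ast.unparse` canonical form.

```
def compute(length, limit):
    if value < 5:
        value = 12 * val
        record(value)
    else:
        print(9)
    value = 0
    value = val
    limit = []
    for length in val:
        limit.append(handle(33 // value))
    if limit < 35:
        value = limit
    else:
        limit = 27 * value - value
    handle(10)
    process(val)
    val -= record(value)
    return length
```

Transformed code:
def compute(length, limit):
    if value < 5:
        value = 12 * val
        record(value)
    else:
        print(9)
    value = 0
    value = val
    limit = [handle(33 // value) for length in val]
    if limit < 35:
        value = limit
    else:
        limit = 27 * value - value
    handle(10)
    process(val)
    val = val - record(value)
    return length

16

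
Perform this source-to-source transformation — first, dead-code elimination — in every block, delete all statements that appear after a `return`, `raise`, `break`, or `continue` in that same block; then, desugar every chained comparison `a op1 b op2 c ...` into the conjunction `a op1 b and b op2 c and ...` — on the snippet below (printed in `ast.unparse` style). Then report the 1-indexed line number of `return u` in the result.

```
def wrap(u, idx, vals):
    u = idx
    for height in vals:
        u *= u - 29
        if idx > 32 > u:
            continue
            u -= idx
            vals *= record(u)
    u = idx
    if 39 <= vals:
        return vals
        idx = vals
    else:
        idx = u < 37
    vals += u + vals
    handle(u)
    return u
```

14

Transformed code:
def wrap(u, idx, vals):
    u = idx
    for height in vals:
        u *= u - 29
        if idx > 32 and 32 > u:
            continue
    u = idx
    if 39 <= vals:
        return vals
    else:
        idx = u < 37
    vals += u + vals
    handle(u)
    return u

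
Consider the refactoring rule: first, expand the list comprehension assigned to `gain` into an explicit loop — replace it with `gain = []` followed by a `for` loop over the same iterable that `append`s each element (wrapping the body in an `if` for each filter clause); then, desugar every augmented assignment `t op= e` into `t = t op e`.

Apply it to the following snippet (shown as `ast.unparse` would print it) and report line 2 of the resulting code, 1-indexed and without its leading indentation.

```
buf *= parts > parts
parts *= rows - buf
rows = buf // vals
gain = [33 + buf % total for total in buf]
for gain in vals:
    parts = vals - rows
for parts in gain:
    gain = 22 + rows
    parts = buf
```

Transformed code:
buf = buf * (parts > parts)
parts = parts * (rows - buf)
rows = buf // vals
gain = []
for total in buf:
    gain.append(33 + buf % total)
for gain in vals:
    parts = vals - rows
for parts in gain:
    gain = 22 + rows
    parts = buf

parts = parts * (rows - buf)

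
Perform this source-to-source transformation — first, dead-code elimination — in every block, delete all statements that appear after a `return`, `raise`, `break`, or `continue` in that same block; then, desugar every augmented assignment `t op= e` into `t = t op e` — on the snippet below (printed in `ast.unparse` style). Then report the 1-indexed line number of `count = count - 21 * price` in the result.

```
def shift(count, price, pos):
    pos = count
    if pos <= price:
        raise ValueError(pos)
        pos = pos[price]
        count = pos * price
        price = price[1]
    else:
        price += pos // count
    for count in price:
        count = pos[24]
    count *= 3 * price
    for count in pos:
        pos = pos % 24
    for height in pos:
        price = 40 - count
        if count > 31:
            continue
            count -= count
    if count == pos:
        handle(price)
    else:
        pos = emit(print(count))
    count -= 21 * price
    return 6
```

20

Transformed code:
def shift(count, price, pos):
    pos = count
    if pos <= price:
        raise ValueError(pos)
    else:
        price = price + pos // count
    for count in price:
        count = pos[24]
    count = count * (3 * price)
    for count in pos:
        pos = pos % 24
    for height in pos:
        price = 40 - count
        if count > 31:
            continue
    if count == pos:
        handle(price)
    else:
        pos = emit(print(count))
    count = count - 21 * price
    return 6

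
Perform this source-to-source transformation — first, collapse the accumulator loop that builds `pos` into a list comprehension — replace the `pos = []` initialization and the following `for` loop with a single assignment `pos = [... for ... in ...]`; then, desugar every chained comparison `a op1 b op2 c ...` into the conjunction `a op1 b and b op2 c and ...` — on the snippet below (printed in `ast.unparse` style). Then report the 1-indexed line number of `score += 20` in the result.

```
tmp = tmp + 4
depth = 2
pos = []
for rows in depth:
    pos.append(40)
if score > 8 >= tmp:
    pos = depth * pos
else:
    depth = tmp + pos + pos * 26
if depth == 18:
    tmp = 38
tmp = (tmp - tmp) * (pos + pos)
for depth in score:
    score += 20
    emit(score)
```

Transformed code:
tmp = tmp + 4
depth = 2
pos = [40 for rows in depth]
if score > 8 and 8 >= tmp:
    pos = depth * pos
else:
    depth = tmp + pos + pos * 26
if depth == 18:
    tmp = 38
tmp = (tmp - tmp) * (pos + pos)
for depth in score:
    score += 20
    emit(score)

12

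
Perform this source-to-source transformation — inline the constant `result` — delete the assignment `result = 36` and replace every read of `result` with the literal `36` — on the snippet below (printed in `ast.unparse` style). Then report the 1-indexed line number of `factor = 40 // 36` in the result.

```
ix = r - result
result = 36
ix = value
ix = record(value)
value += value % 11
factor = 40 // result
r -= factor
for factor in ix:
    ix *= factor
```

Transformed code:
ix = r - 36
ix = value
ix = record(value)
value += value % 11
factor = 40 // 36
r -= factor
for factor in ix:
    ix *= factor

5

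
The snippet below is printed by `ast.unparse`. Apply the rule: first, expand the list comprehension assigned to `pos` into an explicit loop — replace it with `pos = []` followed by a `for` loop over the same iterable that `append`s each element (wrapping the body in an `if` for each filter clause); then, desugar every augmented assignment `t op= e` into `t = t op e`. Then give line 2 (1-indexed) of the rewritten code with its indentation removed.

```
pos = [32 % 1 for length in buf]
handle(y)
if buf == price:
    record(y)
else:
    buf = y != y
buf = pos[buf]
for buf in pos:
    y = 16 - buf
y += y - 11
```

for length in buf:

Transformed code:
pos = []
for length in buf:
    pos.append(32 % 1)
handle(y)
if buf == price:
    record(y)
else:
    buf = y != y
buf = pos[buf]
for buf in pos:
    y = 16 - buf
y = y + (y - 11)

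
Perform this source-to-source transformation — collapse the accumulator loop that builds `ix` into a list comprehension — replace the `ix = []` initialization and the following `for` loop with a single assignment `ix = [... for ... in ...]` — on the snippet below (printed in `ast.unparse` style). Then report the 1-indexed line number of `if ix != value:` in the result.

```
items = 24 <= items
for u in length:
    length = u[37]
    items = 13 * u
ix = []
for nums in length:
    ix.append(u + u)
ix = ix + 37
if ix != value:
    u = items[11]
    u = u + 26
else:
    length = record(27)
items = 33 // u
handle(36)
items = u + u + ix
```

7

Transformed code:
items = 24 <= items
for u in length:
    length = u[37]
    items = 13 * u
ix = [u + u for nums in length]
ix = ix + 37
if ix != value:
    u = items[11]
    u = u + 26
else:
    length = record(27)
items = 33 // u
handle(36)
items = u + u + ix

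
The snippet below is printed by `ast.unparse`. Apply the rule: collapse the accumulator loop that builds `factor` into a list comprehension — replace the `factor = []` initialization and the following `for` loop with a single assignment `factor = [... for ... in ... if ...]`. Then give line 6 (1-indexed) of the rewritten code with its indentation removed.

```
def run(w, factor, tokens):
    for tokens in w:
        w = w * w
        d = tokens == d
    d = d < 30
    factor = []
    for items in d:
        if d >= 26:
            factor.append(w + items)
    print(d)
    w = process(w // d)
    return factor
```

factor = [w + items for items in d if d >= 26]

Transformed code:
def run(w, factor, tokens):
    for tokens in w:
        w = w * w
        d = tokens == d
    d = d < 30
    factor = [w + items for items in d if d >= 26]
    print(d)
    w = process(w // d)
    return factor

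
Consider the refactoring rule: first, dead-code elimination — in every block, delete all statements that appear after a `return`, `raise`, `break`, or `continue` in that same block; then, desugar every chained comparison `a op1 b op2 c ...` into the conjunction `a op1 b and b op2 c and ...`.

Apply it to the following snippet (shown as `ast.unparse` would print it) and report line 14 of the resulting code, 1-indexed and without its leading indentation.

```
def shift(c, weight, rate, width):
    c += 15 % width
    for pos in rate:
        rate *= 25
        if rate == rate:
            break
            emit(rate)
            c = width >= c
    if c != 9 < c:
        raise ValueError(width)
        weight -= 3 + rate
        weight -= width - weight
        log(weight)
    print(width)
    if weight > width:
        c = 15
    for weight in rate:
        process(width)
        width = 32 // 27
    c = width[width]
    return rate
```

Transformed code:
def shift(c, weight, rate, width):
    c += 15 % width
    for pos in rate:
        rate *= 25
        if rate == rate:
            break
    if c != 9 and 9 < c:
        raise ValueError(width)
    print(width)
    if weight > width:
        c = 15
    for weight in rate:
        process(width)
        width = 32 // 27
    c = width[width]
    return rate

width = 32 // 27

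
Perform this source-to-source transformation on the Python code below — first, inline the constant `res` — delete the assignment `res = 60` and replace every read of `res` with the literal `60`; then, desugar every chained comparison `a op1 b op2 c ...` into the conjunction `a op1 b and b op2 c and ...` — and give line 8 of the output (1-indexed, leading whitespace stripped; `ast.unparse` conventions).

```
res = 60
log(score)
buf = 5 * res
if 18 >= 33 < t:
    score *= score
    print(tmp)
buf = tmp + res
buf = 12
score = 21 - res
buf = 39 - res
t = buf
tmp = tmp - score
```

Transformed code:
log(score)
buf = 5 * 60
if 18 >= 33 and 33 < t:
    score *= score
    print(tmp)
buf = tmp + 60
buf = 12
score = 21 - 60
buf = 39 - 60
t = buf
tmp = tmp - score

score = 21 - 60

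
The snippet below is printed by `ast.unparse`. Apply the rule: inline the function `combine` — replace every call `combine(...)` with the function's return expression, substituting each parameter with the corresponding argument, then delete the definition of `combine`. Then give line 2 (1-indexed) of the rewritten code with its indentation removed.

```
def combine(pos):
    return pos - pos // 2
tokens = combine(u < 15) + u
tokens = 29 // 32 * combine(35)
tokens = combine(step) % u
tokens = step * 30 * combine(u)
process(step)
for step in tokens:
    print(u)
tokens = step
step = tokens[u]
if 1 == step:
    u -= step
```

tokens = 29 // 32 * (35 - 35 // 2)

Transformed code:
tokens = (u < 15) - (u < 15) // 2 + u
tokens = 29 // 32 * (35 - 35 // 2)
tokens = (step - step // 2) % u
tokens = step * 30 * (u - u // 2)
process(step)
for step in tokens:
    print(u)
tokens = step
step = tokens[u]
if 1 == step:
    u -= step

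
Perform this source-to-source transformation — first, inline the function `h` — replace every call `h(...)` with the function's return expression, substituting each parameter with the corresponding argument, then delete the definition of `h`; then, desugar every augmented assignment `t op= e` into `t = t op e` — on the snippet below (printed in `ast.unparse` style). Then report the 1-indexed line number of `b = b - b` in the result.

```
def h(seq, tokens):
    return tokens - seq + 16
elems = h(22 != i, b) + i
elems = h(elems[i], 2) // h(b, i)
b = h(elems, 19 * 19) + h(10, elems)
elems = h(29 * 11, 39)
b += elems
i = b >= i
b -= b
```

7

Transformed code:
elems = b - (22 != i) + 16 + i
elems = (2 - elems[i] + 16) // (i - b + 16)
b = 19 * 19 - elems + 16 + (elems - 10 + 16)
elems = 39 - 29 * 11 + 16
b = b + elems
i = b >= i
b = b - b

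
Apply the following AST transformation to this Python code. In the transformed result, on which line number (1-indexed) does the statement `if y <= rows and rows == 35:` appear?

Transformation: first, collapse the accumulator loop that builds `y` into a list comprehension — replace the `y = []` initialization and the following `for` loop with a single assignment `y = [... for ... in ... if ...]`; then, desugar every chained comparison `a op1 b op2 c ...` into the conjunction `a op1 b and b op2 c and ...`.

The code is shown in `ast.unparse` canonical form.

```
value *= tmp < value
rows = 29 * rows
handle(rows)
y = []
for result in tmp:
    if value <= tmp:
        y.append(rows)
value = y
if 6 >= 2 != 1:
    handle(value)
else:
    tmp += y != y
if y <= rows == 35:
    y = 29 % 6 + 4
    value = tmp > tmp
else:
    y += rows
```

Transformed code:
value *= tmp < value
rows = 29 * rows
handle(rows)
y = [rows for result in tmp if value <= tmp]
value = y
if 6 >= 2 and 2 != 1:
    handle(value)
else:
    tmp += y != y
if y <= rows and rows == 35:
    y = 29 % 6 + 4
    value = tmp > tmp
else:
    y += rows

10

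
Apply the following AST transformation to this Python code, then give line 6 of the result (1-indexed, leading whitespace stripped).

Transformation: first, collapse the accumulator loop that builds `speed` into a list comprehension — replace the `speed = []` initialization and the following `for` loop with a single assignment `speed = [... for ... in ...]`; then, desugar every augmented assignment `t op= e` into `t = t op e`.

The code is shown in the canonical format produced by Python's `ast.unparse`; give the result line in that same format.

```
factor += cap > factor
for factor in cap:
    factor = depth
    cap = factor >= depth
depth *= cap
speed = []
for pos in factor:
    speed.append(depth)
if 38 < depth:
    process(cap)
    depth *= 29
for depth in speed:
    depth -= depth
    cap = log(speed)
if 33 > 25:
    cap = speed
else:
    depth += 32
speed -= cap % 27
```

speed = [depth for pos in factor]

Transformed code:
factor = factor + (cap > factor)
for factor in cap:
    factor = depth
    cap = factor >= depth
depth = depth * cap
speed = [depth for pos in factor]
if 38 < depth:
    process(cap)
    depth = depth * 29
for depth in speed:
    depth = depth - depth
    cap = log(speed)
if 33 > 25:
    cap = speed
else:
    depth = depth + 32
speed = speed - cap % 27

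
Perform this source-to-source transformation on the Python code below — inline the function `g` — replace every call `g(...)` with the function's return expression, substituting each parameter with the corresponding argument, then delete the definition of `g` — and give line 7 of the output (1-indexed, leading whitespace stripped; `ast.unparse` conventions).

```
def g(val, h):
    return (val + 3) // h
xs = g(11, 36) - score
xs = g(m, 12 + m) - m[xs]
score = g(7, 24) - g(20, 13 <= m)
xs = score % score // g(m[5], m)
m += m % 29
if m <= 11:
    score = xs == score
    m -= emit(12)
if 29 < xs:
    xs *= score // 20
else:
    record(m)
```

score = xs == score

Transformed code:
xs = (11 + 3) // 36 - score
xs = (m + 3) // (12 + m) - m[xs]
score = (7 + 3) // 24 - (20 + 3) // (13 <= m)
xs = score % score // ((m[5] + 3) // m)
m += m % 29
if m <= 11:
    score = xs == score
    m -= emit(12)
if 29 < xs:
    xs *= score // 20
else:
    record(m)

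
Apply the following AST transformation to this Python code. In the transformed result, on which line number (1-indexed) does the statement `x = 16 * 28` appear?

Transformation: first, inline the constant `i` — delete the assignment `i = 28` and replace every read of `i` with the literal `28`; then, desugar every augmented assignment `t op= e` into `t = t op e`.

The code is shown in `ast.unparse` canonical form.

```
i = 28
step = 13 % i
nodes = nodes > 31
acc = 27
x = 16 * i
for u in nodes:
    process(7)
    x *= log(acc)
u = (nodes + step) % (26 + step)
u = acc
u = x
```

4

Transformed code:
step = 13 % 28
nodes = nodes > 31
acc = 27
x = 16 * 28
for u in nodes:
    process(7)
    x = x * log(acc)
u = (nodes + step) % (26 + step)
u = acc
u = x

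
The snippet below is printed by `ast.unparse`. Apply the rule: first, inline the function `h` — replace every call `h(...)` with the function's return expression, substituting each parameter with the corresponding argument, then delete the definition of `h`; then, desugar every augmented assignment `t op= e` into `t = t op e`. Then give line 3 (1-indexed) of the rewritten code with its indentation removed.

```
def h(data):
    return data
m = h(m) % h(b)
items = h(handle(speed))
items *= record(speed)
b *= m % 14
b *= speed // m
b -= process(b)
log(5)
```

Transformed code:
m = m % b
items = handle(speed)
items = items * record(speed)
b = b * (m % 14)
b = b * (speed // m)
b = b - process(b)
log(5)

items = items * record(speed)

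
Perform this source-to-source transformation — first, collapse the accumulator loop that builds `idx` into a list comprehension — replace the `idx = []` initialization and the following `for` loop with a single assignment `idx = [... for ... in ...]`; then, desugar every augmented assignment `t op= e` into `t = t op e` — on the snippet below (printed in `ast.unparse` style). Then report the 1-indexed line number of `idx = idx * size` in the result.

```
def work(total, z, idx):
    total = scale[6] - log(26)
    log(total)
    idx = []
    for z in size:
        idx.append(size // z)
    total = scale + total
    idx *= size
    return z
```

6

Transformed code:
def work(total, z, idx):
    total = scale[6] - log(26)
    log(total)
    idx = [size // z for z in size]
    total = scale + total
    idx = idx * size
    return z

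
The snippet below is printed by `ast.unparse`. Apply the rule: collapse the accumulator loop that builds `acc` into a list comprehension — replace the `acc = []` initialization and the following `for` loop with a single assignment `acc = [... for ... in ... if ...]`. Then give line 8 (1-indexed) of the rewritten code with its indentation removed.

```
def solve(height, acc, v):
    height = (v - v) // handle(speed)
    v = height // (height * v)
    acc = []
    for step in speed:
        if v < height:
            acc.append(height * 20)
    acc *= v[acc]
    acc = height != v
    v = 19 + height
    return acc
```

return acc

Transformed code:
def solve(height, acc, v):
    height = (v - v) // handle(speed)
    v = height // (height * v)
    acc = [height * 20 for step in speed if v < height]
    acc *= v[acc]
    acc = height != v
    v = 19 + height
    return acc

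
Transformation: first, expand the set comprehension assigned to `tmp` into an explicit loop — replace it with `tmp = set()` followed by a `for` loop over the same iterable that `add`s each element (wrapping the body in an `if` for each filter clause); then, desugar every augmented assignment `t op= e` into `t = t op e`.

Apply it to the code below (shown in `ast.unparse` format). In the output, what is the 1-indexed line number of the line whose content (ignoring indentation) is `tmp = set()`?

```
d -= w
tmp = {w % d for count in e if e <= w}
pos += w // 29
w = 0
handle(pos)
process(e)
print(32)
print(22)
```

Transformed code:
d = d - w
tmp = set()
for count in e:
    if e <= w:
        tmp.add(w % d)
pos = pos + w // 29
w = 0
handle(pos)
process(e)
print(32)
print(22)

2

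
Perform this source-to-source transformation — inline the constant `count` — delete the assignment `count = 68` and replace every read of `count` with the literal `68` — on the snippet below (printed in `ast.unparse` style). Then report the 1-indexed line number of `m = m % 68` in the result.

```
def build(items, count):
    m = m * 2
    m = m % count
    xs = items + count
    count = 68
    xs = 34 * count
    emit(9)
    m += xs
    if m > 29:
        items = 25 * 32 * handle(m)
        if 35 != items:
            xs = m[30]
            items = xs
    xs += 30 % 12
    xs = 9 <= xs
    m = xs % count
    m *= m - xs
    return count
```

3

Transformed code:
def build(items, count):
    m = m * 2
    m = m % 68
    xs = items + 68
    xs = 34 * 68
    emit(9)
    m += xs
    if m > 29:
        items = 25 * 32 * handle(m)
        if 35 != items:
            xs = m[30]
            items = xs
    xs += 30 % 12
    xs = 9 <= xs
    m = xs % 68
    m *= m - xs
    return 68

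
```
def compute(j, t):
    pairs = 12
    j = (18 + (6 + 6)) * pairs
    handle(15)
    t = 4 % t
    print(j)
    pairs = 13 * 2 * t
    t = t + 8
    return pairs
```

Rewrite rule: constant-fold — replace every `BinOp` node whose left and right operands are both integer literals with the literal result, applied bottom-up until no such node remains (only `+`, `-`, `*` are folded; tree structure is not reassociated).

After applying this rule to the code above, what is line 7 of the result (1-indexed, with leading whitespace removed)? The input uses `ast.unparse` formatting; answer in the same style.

pairs = 26 * t

Transformed code:
def compute(j, t):
    pairs = 12
    j = 30 * pairs
    handle(15)
    t = 4 % t
    print(j)
    pairs = 26 * t
    t = t + 8
    return pairs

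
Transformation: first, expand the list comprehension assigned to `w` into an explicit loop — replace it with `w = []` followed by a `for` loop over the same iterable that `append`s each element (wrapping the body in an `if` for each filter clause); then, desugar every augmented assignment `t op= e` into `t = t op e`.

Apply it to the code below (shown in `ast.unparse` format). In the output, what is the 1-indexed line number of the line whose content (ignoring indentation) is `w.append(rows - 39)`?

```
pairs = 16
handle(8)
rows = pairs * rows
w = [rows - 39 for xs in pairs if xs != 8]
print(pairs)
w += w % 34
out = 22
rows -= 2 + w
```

Transformed code:
pairs = 16
handle(8)
rows = pairs * rows
w = []
for xs in pairs:
    if xs != 8:
        w.append(rows - 39)
print(pairs)
w = w + w % 34
out = 22
rows = rows - (2 + w)

7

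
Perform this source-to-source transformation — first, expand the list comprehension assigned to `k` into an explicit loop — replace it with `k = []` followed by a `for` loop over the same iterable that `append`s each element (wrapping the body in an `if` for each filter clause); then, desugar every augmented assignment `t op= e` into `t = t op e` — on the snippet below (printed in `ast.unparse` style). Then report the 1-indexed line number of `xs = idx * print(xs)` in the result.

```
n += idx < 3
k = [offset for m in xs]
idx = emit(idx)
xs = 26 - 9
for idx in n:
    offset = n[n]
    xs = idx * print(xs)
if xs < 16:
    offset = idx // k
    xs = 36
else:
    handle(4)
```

9

Transformed code:
n = n + (idx < 3)
k = []
for m in xs:
    k.append(offset)
idx = emit(idx)
xs = 26 - 9
for idx in n:
    offset = n[n]
    xs = idx * print(xs)
if xs < 16:
    offset = idx // k
    xs = 36
else:
    handle(4)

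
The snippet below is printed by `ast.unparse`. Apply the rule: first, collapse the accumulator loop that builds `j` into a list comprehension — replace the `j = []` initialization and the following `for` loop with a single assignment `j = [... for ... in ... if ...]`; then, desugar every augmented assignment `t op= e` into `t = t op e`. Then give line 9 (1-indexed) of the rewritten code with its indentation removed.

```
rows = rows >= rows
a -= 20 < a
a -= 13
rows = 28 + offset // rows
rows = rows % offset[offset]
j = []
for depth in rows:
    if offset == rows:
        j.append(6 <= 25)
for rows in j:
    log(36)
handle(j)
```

Transformed code:
rows = rows >= rows
a = a - (20 < a)
a = a - 13
rows = 28 + offset // rows
rows = rows % offset[offset]
j = [6 <= 25 for depth in rows if offset == rows]
for rows in j:
    log(36)
handle(j)

handle(j)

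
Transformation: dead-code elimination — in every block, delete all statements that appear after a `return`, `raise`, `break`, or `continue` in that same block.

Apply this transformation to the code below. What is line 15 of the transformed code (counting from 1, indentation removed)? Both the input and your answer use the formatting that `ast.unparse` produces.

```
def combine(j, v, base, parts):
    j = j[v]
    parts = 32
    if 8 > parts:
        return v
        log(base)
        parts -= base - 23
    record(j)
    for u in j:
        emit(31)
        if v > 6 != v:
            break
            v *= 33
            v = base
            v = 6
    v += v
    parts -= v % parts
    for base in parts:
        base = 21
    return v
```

Transformed code:
def combine(j, v, base, parts):
    j = j[v]
    parts = 32
    if 8 > parts:
        return v
    record(j)
    for u in j:
        emit(31)
        if v > 6 != v:
            break
    v += v
    parts -= v % parts
    for base in parts:
        base = 21
    return v

return v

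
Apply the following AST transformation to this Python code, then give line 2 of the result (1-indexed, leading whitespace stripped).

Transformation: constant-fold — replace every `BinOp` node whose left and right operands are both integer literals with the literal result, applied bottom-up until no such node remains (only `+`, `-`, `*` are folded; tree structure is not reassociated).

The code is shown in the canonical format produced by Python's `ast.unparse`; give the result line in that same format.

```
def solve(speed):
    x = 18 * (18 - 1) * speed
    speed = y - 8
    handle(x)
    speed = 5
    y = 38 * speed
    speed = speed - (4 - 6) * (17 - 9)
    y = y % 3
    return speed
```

Transformed code:
def solve(speed):
    x = 306 * speed
    speed = y - 8
    handle(x)
    speed = 5
    y = 38 * speed
    speed = speed - -16
    y = y % 3
    return speed

x = 306 * speed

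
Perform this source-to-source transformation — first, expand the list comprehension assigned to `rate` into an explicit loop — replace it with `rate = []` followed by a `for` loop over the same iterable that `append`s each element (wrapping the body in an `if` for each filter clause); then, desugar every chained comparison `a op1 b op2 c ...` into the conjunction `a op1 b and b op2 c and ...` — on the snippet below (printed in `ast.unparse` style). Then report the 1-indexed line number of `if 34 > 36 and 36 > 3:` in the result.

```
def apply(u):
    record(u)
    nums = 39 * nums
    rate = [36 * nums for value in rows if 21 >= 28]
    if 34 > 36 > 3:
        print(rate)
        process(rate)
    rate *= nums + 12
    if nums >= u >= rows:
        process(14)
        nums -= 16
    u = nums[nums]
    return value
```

8

Transformed code:
def apply(u):
    record(u)
    nums = 39 * nums
    rate = []
    for value in rows:
        if 21 >= 28:
            rate.append(36 * nums)
    if 34 > 36 and 36 > 3:
        print(rate)
        process(rate)
    rate *= nums + 12
    if nums >= u and u >= rows:
        process(14)
        nums -= 16
    u = nums[nums]
    return value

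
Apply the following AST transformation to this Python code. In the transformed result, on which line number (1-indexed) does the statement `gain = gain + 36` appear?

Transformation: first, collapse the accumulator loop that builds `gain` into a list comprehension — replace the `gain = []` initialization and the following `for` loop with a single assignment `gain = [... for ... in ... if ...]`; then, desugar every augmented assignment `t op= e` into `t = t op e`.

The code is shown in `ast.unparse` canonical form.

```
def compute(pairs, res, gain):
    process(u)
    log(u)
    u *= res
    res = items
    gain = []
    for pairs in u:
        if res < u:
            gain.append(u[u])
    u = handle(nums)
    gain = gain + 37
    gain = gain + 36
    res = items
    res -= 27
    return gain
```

Transformed code:
def compute(pairs, res, gain):
    process(u)
    log(u)
    u = u * res
    res = items
    gain = [u[u] for pairs in u if res < u]
    u = handle(nums)
    gain = gain + 37
    gain = gain + 36
    res = items
    res = res - 27
    return gain

9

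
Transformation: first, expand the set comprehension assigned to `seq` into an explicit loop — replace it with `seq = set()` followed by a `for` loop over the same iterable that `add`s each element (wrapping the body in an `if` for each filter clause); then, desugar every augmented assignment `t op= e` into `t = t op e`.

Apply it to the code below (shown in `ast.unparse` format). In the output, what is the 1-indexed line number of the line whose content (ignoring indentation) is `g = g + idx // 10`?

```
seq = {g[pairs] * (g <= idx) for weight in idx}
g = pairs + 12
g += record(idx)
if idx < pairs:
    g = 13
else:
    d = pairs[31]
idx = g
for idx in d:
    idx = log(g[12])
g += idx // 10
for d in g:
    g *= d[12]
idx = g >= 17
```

Transformed code:
seq = set()
for weight in idx:
    seq.add(g[pairs] * (g <= idx))
g = pairs + 12
g = g + record(idx)
if idx < pairs:
    g = 13
else:
    d = pairs[31]
idx = g
for idx in d:
    idx = log(g[12])
g = g + idx // 10
for d in g:
    g = g * d[12]
idx = g >= 17

13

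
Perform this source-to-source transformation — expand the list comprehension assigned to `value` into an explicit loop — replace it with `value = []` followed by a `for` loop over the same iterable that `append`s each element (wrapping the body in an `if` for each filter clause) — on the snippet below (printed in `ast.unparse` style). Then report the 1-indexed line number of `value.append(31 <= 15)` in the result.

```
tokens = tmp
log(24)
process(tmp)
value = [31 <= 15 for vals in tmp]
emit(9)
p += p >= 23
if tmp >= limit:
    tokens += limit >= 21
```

6

Transformed code:
tokens = tmp
log(24)
process(tmp)
value = []
for vals in tmp:
    value.append(31 <= 15)
emit(9)
p += p >= 23
if tmp >= limit:
    tokens += limit >= 21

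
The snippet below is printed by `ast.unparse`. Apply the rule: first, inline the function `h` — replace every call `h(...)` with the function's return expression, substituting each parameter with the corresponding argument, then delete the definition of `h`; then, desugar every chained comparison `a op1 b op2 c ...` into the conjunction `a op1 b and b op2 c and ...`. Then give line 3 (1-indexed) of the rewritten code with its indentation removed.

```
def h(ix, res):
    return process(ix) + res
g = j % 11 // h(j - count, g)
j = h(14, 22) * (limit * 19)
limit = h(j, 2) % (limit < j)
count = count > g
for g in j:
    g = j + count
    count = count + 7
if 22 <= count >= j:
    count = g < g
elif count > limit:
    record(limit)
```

limit = (process(j) + 2) % (limit < j)

Transformed code:
g = j % 11 // (process(j - count) + g)
j = (process(14) + 22) * (limit * 19)
limit = (process(j) + 2) % (limit < j)
count = count > g
for g in j:
    g = j + count
    count = count + 7
if 22 <= count and count >= j:
    count = g < g
elif count > limit:
    record(limit)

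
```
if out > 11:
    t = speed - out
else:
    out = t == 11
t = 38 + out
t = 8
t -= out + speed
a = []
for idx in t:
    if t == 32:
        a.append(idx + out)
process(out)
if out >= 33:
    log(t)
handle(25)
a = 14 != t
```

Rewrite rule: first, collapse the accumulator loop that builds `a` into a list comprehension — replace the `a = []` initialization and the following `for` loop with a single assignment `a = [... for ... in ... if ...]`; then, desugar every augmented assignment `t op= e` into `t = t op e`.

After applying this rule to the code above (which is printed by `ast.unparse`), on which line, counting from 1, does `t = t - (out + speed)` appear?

Transformed code:
if out > 11:
    t = speed - out
else:
    out = t == 11
t = 38 + out
t = 8
t = t - (out + speed)
a = [idx + out for idx in t if t == 32]
process(out)
if out >= 33:
    log(t)
handle(25)
a = 14 != t

7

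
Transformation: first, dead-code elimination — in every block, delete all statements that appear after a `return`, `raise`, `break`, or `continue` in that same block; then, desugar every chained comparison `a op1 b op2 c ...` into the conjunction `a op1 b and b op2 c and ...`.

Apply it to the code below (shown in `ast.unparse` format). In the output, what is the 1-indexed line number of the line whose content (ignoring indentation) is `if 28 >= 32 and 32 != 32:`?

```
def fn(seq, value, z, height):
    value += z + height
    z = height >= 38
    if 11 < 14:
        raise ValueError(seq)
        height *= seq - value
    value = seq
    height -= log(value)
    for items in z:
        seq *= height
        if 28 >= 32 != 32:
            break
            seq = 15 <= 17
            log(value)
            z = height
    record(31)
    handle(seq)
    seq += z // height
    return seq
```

10

Transformed code:
def fn(seq, value, z, height):
    value += z + height
    z = height >= 38
    if 11 < 14:
        raise ValueError(seq)
    value = seq
    height -= log(value)
    for items in z:
        seq *= height
        if 28 >= 32 and 32 != 32:
            break
    record(31)
    handle(seq)
    seq += z // height
    return seq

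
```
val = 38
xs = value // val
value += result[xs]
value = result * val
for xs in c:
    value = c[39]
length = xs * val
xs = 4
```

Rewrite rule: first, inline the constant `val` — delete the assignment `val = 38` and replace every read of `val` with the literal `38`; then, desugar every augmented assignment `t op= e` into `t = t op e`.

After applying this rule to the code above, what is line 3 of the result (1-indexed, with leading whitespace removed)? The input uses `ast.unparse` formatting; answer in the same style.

value = result * 38

Transformed code:
xs = value // 38
value = value + result[xs]
value = result * 38
for xs in c:
    value = c[39]
length = xs * 38
xs = 4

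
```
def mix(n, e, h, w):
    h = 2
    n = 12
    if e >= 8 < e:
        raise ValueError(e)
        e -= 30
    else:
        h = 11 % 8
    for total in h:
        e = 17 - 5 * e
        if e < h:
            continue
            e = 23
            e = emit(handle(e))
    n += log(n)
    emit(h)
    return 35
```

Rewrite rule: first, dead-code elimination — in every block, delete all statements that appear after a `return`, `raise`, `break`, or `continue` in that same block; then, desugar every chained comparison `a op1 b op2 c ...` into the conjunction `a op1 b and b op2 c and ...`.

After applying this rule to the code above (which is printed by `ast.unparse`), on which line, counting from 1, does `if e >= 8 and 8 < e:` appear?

4

Transformed code:
def mix(n, e, h, w):
    h = 2
    n = 12
    if e >= 8 and 8 < e:
        raise ValueError(e)
    else:
        h = 11 % 8
    for total in h:
        e = 17 - 5 * e
        if e < h:
            continue
    n += log(n)
    emit(h)
    return 35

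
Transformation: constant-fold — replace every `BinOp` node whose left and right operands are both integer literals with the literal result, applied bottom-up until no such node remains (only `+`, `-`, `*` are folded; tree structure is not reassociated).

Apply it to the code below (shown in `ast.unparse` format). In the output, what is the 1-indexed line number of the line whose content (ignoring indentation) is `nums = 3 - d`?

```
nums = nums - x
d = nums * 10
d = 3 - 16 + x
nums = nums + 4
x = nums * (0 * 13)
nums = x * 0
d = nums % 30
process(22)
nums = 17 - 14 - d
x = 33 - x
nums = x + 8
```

9

Transformed code:
nums = nums - x
d = nums * 10
d = -13 + x
nums = nums + 4
x = nums * 0
nums = x * 0
d = nums % 30
process(22)
nums = 3 - d
x = 33 - x
nums = x + 8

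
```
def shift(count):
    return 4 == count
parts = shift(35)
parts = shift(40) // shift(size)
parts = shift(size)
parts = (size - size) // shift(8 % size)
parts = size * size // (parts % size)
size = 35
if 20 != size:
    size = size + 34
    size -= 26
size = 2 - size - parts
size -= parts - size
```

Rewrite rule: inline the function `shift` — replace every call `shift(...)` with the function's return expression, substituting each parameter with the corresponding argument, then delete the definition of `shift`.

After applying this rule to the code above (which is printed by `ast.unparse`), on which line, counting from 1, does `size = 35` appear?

6

Transformed code:
parts = 4 == 35
parts = (4 == 40) // (4 == size)
parts = 4 == size
parts = (size - size) // (4 == 8 % size)
parts = size * size // (parts % size)
size = 35
if 20 != size:
    size = size + 34
    size -= 26
size = 2 - size - parts
size -= parts - size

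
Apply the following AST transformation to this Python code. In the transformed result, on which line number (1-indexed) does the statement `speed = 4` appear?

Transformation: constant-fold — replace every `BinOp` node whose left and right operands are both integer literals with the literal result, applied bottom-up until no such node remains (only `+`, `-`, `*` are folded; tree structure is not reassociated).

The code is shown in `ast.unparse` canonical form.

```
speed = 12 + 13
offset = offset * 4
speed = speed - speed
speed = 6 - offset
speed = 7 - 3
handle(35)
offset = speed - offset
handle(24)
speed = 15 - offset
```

Transformed code:
speed = 25
offset = offset * 4
speed = speed - speed
speed = 6 - offset
speed = 4
handle(35)
offset = speed - offset
handle(24)
speed = 15 - offset

5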